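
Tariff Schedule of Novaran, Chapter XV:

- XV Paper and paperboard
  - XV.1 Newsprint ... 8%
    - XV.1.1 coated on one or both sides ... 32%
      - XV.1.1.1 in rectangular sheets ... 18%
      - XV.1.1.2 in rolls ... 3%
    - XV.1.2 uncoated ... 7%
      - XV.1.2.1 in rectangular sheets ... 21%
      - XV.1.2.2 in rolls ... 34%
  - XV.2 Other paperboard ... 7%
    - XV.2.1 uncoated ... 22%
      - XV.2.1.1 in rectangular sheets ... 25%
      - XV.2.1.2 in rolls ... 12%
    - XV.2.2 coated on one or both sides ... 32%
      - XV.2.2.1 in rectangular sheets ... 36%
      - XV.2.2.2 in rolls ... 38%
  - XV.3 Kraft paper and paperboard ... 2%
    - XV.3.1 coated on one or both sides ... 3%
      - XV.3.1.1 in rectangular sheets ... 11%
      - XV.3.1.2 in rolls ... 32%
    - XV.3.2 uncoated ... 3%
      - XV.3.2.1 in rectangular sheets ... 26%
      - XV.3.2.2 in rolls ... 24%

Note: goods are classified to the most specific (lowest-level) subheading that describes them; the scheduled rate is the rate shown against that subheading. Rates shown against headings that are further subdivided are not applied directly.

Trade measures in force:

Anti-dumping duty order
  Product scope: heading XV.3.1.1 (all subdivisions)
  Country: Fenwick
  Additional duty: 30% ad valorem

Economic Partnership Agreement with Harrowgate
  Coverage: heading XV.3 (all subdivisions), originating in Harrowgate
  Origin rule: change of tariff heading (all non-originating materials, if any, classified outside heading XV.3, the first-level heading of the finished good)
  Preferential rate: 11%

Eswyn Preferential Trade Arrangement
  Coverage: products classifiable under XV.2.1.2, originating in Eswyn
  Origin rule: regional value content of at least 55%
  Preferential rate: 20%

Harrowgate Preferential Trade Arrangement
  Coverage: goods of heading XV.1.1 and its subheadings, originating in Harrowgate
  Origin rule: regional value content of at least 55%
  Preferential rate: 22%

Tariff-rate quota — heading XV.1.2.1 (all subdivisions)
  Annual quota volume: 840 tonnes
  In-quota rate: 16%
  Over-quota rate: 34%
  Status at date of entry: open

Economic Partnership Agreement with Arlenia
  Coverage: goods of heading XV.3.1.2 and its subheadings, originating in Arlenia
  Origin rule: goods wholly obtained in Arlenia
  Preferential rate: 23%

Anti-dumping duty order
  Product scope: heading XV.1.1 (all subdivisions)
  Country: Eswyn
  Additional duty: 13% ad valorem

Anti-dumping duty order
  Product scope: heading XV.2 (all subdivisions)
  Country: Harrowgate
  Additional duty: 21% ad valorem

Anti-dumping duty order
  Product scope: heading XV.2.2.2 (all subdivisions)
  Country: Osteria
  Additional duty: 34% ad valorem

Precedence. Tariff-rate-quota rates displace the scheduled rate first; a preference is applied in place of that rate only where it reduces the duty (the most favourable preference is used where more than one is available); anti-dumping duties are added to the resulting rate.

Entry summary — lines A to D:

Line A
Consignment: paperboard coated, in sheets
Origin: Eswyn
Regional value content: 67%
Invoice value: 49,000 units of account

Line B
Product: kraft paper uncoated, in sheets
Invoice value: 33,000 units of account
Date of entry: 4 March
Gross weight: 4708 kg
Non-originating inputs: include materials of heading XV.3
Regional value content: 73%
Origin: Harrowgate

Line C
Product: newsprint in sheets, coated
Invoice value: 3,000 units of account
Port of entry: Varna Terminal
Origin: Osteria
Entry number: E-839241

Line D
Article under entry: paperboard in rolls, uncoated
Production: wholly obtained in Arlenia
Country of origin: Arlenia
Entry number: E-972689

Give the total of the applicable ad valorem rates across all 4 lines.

Line A: paperboard → XV.2; coated → XV.2.2; in sheets → XV.2.2.1. Scheduled 36%. Eswyn agreement on XV.2.1.2: XV.2.2.1 not covered. → 36%.
Line B: kraft paper → XV.3; uncoated → XV.3.2; in sheets → XV.3.2.1. Scheduled 26%. Harrowgate agreement on XV.3: CTH not met; Harrowgate agreement on XV.1.1: XV.3.2.1 not covered. → 26%.
Line C: newsprint → XV.1; coated → XV.1.1; in sheets → XV.1.1.1. Scheduled 18%. No special measure applies. → 18%.
Line D: paperboard → XV.2; uncoated → XV.2.1; in rolls → XV.2.1.2. Scheduled 12%. Arlenia agreement on XV.3.1.2: XV.2.1.2 not covered. → 12%.
Sum: 36% + 26% + 18% + 12% = 92%.

92%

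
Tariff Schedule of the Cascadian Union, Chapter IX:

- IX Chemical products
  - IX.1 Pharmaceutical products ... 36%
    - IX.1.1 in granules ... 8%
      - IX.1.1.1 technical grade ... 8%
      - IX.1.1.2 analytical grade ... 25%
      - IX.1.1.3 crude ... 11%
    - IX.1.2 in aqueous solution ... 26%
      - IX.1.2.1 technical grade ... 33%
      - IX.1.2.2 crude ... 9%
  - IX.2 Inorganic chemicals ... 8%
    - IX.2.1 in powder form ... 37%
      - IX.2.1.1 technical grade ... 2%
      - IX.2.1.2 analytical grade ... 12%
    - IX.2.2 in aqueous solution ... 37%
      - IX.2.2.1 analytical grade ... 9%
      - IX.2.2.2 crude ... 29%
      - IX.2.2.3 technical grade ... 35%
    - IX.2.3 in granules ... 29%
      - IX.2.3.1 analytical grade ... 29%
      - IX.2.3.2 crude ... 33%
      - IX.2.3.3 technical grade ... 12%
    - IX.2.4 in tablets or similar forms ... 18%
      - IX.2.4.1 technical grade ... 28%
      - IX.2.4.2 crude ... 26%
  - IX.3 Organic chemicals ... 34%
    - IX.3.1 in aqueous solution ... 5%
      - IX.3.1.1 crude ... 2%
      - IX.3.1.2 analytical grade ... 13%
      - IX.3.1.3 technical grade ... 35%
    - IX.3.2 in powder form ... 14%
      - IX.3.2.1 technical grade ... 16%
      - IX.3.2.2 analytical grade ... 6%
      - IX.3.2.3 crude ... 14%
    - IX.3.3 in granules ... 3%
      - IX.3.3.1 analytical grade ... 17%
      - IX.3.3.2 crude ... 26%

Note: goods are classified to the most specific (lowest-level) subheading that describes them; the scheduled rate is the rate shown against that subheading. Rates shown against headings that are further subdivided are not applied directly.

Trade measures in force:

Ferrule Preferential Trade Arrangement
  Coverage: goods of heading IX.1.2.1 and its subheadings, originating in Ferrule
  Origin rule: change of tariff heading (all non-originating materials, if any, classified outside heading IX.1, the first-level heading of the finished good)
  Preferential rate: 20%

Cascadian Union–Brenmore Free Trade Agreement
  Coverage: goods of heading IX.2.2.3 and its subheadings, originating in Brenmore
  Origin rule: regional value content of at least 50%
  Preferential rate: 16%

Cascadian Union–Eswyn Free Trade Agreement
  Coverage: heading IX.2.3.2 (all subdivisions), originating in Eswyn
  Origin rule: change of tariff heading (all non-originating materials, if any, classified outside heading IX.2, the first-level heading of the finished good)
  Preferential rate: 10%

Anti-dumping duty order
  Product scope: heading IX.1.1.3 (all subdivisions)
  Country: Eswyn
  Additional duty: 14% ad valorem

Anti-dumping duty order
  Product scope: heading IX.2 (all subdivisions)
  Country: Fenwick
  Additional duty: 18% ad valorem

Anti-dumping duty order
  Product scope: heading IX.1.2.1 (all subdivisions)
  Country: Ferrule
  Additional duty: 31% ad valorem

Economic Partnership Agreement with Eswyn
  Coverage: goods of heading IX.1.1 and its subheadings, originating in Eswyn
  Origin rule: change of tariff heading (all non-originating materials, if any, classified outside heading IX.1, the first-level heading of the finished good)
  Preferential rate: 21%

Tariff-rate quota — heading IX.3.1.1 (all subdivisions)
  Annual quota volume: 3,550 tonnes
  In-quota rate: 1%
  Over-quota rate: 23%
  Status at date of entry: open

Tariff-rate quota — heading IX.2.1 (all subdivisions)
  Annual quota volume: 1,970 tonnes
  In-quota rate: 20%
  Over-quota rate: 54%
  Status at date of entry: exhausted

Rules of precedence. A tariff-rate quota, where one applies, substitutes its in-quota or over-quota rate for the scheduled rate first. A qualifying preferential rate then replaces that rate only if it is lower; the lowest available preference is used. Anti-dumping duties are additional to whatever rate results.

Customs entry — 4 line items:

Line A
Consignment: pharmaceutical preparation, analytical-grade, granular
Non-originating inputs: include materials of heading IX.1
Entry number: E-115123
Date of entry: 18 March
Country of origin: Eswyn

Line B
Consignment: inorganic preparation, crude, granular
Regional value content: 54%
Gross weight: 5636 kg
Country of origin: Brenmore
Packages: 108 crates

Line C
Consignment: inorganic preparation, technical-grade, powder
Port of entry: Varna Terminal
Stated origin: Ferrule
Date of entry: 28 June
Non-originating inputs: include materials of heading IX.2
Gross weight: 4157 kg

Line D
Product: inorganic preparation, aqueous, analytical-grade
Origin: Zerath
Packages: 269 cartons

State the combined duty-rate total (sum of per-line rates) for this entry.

Line A: pharmaceutical → IX.1; granular → IX.1.1; analytical-grade → IX.1.1.2. Scheduled 25%. Eswyn agreement on IX.2.3.2: IX.1.1.2 not covered; Eswyn agreement on IX.1.1: CTH not met. → 25%.
Line B: inorganic → IX.2; granular → IX.2.3; crude → IX.2.3.2. Scheduled 33%. Brenmore agreement on IX.2.2.3: IX.2.3.2 not covered. → 33%.
Line C: inorganic → IX.2; powder → IX.2.1; technical-grade → IX.2.1.1. Scheduled 2%. quota on IX.2.1 exhausted → over-quota 54%; Ferrule agreement on IX.1.2.1: IX.2.1.1 not covered. → 54%.
Line D: inorganic → IX.2; aqueous → IX.2.2; analytical-grade → IX.2.2.1. Scheduled 9%. No special measure applies. → 9%.
Sum: 25% + 33% + 54% + 9% = 121%.

121%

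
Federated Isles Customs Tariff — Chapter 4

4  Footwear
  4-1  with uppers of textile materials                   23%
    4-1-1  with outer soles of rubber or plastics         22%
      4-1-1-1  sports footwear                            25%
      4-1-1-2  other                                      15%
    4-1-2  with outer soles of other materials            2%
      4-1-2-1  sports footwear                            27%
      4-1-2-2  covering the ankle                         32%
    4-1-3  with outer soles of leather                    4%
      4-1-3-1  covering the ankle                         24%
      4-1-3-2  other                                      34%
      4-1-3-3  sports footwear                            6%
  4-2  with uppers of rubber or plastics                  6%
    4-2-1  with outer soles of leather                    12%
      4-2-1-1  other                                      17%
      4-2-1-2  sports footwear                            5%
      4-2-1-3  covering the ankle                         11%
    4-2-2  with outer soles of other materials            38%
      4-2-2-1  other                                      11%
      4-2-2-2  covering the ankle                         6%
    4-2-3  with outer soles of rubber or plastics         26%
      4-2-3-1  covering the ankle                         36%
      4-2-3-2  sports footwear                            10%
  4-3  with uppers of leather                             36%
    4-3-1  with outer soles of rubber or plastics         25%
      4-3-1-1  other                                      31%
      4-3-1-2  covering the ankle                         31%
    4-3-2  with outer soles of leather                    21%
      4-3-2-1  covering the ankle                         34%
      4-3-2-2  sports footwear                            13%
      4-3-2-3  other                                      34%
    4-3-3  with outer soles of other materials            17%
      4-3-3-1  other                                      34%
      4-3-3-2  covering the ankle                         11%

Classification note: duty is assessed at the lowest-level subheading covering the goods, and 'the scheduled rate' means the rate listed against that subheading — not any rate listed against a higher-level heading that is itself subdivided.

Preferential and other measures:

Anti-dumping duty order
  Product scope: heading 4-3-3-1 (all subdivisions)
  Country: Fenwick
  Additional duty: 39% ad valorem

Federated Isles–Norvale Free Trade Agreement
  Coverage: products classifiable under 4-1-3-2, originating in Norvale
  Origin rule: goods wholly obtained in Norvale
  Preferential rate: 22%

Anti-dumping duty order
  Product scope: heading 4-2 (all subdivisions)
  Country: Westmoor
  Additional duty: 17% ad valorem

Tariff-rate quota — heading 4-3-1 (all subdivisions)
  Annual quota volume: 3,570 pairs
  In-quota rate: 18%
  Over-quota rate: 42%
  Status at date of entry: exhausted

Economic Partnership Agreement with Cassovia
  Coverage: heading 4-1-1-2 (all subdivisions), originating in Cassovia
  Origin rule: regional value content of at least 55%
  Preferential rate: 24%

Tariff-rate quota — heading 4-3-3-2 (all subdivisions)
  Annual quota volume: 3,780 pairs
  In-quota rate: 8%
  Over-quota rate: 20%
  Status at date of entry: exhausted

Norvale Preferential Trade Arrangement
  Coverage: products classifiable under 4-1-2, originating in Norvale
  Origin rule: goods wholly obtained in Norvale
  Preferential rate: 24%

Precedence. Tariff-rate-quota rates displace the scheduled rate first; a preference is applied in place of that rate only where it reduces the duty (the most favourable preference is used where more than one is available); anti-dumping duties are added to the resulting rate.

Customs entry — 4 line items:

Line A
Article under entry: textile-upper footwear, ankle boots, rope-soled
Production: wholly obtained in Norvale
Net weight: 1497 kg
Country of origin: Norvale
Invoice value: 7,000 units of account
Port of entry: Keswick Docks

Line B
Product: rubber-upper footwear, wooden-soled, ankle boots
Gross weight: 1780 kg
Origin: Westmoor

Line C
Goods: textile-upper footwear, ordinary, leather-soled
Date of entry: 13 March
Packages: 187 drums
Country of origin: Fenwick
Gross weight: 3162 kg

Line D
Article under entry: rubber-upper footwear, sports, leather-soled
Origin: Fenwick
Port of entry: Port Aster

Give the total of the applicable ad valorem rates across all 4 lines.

86%

Line A: textile-upper → 4-1; rope-soled → 4-1-2; ankle boots → 4-1-2-2. Scheduled 32%. Norvale agreement on 4-1-3-2: 4-1-2-2 not covered; Norvale agreement on 4-1-2: wholly obtained → 24% available; preferential 24%. → 24%.
Line B: rubber-upper → 4-2; wooden-soled → 4-2-2; ankle boots → 4-2-2-2. Scheduled 6%. anti-dumping (Westmoor, 4-2): +17%; total 6% + 17% = 23%. → 23%.
Line C: textile-upper → 4-1; leather-soled → 4-1-3; ordinary → 4-1-3-2. Scheduled 34%. No special measure applies. → 34%.
Line D: rubber-upper → 4-2; leather-soled → 4-2-1; sports → 4-2-1-2. Scheduled 5%. No special measure applies. → 5%.
Sum: 24% + 23% + 34% + 5% = 86%.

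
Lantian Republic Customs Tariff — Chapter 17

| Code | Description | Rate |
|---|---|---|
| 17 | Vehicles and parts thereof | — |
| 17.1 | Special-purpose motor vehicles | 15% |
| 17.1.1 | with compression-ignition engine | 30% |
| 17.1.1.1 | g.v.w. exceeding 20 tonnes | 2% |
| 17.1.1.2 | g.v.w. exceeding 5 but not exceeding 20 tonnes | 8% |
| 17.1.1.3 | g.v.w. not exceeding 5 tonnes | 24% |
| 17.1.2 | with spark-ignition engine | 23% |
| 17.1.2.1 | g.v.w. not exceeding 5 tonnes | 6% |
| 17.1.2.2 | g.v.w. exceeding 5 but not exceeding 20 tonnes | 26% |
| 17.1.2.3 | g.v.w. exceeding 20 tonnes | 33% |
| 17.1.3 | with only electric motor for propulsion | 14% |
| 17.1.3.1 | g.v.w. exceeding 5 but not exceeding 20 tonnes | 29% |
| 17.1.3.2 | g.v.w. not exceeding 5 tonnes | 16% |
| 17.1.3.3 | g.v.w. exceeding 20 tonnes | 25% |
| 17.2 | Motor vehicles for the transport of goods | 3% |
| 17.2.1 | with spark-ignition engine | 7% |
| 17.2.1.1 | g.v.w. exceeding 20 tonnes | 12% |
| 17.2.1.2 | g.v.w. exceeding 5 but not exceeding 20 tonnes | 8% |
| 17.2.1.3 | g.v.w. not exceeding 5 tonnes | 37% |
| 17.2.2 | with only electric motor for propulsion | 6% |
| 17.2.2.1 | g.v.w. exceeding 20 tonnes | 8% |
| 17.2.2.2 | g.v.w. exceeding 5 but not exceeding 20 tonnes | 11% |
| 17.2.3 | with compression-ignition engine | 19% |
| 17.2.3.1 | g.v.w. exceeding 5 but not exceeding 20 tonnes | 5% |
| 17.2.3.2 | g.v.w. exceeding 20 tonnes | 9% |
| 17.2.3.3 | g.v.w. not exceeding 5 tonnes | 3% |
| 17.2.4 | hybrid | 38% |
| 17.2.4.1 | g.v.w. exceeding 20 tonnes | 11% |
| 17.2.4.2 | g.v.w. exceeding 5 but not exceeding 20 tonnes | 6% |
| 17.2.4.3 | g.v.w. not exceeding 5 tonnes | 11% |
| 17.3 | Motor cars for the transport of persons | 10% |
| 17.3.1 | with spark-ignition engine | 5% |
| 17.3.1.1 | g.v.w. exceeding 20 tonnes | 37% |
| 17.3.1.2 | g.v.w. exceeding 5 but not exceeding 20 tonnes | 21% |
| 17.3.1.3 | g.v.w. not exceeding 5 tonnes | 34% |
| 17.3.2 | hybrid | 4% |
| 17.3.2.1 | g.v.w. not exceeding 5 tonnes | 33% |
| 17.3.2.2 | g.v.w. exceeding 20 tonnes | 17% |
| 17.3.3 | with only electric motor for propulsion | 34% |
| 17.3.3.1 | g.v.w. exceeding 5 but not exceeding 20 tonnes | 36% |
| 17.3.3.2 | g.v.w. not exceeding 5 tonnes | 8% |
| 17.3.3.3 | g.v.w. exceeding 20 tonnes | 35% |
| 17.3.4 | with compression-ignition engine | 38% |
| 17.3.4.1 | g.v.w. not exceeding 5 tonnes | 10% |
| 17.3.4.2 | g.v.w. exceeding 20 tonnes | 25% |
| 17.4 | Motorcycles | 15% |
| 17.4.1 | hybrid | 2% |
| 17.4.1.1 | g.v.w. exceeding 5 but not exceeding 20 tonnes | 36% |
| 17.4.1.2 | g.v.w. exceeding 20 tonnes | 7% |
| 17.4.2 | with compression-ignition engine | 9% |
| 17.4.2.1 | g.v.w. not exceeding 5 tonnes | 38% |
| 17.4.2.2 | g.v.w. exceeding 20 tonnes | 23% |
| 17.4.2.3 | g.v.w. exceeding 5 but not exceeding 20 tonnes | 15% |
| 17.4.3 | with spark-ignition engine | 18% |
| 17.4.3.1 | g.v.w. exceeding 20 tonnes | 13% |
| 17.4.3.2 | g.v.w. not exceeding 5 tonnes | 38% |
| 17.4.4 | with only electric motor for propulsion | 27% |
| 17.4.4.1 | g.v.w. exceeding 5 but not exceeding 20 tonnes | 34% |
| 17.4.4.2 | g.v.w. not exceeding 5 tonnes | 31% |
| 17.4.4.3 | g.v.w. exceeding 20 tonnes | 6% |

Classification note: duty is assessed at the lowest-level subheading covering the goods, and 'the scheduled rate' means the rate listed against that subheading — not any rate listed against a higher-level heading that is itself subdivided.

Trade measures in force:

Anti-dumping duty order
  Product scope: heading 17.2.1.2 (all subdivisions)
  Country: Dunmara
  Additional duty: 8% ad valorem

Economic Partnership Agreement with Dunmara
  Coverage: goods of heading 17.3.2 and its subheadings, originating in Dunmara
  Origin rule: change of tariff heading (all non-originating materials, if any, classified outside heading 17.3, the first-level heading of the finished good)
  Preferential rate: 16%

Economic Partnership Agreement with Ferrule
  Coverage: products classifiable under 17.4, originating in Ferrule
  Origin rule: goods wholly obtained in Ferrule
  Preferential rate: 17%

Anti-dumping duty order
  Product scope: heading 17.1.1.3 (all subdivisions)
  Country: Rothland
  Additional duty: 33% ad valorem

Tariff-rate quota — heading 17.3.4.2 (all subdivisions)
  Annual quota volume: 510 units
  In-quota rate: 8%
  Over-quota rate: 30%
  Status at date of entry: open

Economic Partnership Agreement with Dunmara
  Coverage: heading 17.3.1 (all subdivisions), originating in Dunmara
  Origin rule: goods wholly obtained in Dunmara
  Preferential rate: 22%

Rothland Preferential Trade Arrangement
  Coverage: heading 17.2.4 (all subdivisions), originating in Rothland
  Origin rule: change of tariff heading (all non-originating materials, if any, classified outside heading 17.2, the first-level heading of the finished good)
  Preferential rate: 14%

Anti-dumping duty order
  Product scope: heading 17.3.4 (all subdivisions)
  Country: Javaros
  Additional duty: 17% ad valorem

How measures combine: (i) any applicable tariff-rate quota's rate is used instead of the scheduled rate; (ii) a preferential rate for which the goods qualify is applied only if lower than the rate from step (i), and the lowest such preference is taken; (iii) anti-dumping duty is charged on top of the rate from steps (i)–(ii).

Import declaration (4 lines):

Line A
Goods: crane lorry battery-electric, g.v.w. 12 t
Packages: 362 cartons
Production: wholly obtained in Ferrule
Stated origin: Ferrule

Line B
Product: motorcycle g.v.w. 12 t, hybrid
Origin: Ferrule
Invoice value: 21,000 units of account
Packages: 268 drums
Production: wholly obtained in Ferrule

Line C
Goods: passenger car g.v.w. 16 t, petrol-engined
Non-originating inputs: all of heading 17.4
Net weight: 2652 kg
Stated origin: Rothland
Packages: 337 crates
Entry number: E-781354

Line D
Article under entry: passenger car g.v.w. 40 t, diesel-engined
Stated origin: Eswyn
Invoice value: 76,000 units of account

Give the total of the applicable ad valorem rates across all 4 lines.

75%

Line A: crane lorry → 17.1; battery-electric → 17.1.3; g.v.w. 12 t → 17.1.3.1. Scheduled 29%. Ferrule agreement on 17.4: 17.1.3.1 not covered. → 29%.
Line B: motorcycle → 17.4; hybrid → 17.4.1; g.v.w. 12 t → 17.4.1.1. Scheduled 36%. Ferrule agreement on 17.4: wholly obtained → 17% available; preferential 17%. → 17%.
Line C: passenger car → 17.3; petrol-engined → 17.3.1; g.v.w. 16 t → 17.3.1.2. Scheduled 21%. Rothland agreement on 17.2.4: 17.3.1.2 not covered. → 21%.
Line D: passenger car → 17.3; diesel-engined → 17.3.4; g.v.w. 40 t → 17.3.4.2. Scheduled 25%. quota on 17.3.4.2 open → in-quota 8%. → 8%.
Sum: 29% + 17% + 21% + 8% = 75%.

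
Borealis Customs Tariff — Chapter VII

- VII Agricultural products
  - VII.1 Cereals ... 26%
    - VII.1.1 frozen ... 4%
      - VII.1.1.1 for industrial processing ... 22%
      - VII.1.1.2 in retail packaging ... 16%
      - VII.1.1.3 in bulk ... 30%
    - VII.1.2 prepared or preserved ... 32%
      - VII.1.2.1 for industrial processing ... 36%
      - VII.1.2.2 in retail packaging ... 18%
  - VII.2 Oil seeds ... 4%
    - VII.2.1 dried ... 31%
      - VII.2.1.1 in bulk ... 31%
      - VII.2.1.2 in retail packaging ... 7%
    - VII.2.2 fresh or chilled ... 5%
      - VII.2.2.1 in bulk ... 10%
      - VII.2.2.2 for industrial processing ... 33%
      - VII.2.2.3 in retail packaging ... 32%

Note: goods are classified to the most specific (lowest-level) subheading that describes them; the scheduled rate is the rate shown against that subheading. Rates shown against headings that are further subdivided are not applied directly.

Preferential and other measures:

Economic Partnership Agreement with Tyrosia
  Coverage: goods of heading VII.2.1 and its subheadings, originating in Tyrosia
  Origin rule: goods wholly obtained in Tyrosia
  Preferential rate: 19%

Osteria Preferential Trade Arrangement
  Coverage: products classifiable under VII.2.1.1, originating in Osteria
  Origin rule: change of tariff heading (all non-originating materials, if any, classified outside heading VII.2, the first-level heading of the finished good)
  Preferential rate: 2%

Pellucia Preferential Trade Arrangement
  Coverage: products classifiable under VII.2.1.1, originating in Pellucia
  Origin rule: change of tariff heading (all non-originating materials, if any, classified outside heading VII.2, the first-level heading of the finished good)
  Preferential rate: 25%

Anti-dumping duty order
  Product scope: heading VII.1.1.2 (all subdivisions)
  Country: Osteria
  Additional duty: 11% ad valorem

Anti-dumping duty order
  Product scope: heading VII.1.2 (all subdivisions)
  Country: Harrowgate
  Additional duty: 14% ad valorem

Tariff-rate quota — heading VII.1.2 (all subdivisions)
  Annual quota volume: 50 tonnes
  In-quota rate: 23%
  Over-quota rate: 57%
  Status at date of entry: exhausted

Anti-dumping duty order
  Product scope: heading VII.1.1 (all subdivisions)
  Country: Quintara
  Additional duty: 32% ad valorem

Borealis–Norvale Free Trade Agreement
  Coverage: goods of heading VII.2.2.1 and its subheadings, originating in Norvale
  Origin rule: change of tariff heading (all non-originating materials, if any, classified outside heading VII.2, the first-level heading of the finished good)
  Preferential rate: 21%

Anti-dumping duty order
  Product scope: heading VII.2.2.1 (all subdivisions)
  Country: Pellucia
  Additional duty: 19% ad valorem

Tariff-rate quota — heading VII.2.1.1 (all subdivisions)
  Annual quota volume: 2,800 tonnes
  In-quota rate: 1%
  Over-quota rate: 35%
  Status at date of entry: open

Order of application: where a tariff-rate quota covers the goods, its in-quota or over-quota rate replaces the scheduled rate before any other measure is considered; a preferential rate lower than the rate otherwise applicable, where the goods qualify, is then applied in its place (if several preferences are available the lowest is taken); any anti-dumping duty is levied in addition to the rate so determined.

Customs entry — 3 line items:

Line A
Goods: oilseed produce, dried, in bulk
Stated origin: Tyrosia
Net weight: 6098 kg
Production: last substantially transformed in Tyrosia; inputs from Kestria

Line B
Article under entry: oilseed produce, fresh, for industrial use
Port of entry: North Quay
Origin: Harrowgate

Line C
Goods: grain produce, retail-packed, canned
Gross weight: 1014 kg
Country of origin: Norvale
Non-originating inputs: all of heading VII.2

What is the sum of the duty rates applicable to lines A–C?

91%

Line A: oilseed → VII.2; dried → VII.2.1; in bulk → VII.2.1.1. Scheduled 31%. quota on VII.2.1.1 open → in-quota 1%; Tyrosia agreement on VII.2.1: not wholly obtained. → 1%.
Line B: oilseed → VII.2; fresh → VII.2.2; for industrial use → VII.2.2.2. Scheduled 33%. No special measure applies. → 33%.
Line C: grain → VII.1; canned → VII.1.2; retail-packed → VII.1.2.2. Scheduled 18%. quota on VII.1.2 exhausted → over-quota 57%; Norvale agreement on VII.2.2.1: VII.1.2.2 not covered. → 57%.
Sum: 1% + 33% + 57% = 91%.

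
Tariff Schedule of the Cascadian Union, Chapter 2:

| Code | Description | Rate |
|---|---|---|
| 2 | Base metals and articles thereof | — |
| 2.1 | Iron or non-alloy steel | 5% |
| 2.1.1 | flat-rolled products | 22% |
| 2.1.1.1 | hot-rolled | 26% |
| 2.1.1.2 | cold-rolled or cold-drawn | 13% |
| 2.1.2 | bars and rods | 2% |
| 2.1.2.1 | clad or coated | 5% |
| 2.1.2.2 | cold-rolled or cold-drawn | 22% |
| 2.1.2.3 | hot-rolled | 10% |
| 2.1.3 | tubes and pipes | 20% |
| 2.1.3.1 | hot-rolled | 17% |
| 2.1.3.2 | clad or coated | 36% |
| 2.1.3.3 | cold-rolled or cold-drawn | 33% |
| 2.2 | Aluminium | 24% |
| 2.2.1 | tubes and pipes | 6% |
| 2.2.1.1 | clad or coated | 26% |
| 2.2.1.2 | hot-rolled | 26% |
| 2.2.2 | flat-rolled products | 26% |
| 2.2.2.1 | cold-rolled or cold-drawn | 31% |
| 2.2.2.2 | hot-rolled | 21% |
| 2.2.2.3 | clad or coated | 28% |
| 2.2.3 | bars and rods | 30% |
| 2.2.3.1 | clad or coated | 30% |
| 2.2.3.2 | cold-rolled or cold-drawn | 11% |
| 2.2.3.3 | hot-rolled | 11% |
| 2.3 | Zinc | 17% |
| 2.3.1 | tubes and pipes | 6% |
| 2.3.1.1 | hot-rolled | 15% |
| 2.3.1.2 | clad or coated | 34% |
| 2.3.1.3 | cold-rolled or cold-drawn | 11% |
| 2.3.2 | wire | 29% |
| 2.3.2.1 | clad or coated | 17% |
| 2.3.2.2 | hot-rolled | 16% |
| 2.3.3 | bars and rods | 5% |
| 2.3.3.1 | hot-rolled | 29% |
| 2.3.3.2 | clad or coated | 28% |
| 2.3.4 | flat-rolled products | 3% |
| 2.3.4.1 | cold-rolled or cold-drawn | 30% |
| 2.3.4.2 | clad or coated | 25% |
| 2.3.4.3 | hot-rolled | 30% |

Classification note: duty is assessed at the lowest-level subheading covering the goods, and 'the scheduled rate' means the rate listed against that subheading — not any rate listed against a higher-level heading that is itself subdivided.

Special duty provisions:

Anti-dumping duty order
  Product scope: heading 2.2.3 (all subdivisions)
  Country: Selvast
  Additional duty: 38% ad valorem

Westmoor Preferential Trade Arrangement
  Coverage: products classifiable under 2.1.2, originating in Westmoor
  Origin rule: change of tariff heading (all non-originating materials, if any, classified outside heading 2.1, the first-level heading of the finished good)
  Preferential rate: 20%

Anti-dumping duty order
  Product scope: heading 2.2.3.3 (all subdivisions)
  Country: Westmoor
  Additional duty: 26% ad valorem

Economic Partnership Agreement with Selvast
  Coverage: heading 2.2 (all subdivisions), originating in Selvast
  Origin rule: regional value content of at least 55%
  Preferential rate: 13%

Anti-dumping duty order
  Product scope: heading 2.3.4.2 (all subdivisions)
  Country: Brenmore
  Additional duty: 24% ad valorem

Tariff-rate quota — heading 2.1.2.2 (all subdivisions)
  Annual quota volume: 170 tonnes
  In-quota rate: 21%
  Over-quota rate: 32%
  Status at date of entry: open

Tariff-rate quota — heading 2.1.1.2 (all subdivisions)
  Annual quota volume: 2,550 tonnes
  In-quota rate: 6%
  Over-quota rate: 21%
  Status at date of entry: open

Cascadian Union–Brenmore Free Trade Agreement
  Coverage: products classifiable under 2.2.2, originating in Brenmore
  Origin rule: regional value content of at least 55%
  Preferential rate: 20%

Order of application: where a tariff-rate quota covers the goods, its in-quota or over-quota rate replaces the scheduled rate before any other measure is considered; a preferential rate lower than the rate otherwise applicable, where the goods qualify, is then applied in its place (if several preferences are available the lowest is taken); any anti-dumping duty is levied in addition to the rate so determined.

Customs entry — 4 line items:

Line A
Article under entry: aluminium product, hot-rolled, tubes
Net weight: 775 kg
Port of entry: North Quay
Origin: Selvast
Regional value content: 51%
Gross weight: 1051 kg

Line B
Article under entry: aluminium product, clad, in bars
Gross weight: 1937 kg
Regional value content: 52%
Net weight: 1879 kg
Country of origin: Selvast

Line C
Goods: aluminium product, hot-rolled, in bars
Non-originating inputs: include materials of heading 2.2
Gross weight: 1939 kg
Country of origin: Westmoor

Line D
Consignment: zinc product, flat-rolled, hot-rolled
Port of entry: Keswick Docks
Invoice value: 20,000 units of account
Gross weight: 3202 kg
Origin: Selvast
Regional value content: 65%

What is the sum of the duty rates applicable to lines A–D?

161%

Line A: aluminium → 2.2; tubes → 2.2.1; hot-rolled → 2.2.1.2. Scheduled 26%. Selvast agreement on 2.2: RVC < 55%. → 26%.
Line B: aluminium → 2.2; in bars → 2.2.3; clad → 2.2.3.1. Scheduled 30%. Selvast agreement on 2.2: RVC < 55%; anti-dumping (Selvast, 2.2.3): +38%; total 30% + 38% = 68%. → 68%.
Line C: aluminium → 2.2; in bars → 2.2.3; hot-rolled → 2.2.3.3. Scheduled 11%. Westmoor agreement on 2.1.2: 2.2.3.3 not covered; anti-dumping (Westmoor, 2.2.3.3): +26%; total 11% + 26% = 37%. → 37%.
Line D: zinc → 2.3; flat-rolled → 2.3.4; hot-rolled → 2.3.4.3. Scheduled 30%. Selvast agreement on 2.2: 2.3.4.3 not covered. → 30%.
Sum: 26% + 68% + 37% + 30% = 161%.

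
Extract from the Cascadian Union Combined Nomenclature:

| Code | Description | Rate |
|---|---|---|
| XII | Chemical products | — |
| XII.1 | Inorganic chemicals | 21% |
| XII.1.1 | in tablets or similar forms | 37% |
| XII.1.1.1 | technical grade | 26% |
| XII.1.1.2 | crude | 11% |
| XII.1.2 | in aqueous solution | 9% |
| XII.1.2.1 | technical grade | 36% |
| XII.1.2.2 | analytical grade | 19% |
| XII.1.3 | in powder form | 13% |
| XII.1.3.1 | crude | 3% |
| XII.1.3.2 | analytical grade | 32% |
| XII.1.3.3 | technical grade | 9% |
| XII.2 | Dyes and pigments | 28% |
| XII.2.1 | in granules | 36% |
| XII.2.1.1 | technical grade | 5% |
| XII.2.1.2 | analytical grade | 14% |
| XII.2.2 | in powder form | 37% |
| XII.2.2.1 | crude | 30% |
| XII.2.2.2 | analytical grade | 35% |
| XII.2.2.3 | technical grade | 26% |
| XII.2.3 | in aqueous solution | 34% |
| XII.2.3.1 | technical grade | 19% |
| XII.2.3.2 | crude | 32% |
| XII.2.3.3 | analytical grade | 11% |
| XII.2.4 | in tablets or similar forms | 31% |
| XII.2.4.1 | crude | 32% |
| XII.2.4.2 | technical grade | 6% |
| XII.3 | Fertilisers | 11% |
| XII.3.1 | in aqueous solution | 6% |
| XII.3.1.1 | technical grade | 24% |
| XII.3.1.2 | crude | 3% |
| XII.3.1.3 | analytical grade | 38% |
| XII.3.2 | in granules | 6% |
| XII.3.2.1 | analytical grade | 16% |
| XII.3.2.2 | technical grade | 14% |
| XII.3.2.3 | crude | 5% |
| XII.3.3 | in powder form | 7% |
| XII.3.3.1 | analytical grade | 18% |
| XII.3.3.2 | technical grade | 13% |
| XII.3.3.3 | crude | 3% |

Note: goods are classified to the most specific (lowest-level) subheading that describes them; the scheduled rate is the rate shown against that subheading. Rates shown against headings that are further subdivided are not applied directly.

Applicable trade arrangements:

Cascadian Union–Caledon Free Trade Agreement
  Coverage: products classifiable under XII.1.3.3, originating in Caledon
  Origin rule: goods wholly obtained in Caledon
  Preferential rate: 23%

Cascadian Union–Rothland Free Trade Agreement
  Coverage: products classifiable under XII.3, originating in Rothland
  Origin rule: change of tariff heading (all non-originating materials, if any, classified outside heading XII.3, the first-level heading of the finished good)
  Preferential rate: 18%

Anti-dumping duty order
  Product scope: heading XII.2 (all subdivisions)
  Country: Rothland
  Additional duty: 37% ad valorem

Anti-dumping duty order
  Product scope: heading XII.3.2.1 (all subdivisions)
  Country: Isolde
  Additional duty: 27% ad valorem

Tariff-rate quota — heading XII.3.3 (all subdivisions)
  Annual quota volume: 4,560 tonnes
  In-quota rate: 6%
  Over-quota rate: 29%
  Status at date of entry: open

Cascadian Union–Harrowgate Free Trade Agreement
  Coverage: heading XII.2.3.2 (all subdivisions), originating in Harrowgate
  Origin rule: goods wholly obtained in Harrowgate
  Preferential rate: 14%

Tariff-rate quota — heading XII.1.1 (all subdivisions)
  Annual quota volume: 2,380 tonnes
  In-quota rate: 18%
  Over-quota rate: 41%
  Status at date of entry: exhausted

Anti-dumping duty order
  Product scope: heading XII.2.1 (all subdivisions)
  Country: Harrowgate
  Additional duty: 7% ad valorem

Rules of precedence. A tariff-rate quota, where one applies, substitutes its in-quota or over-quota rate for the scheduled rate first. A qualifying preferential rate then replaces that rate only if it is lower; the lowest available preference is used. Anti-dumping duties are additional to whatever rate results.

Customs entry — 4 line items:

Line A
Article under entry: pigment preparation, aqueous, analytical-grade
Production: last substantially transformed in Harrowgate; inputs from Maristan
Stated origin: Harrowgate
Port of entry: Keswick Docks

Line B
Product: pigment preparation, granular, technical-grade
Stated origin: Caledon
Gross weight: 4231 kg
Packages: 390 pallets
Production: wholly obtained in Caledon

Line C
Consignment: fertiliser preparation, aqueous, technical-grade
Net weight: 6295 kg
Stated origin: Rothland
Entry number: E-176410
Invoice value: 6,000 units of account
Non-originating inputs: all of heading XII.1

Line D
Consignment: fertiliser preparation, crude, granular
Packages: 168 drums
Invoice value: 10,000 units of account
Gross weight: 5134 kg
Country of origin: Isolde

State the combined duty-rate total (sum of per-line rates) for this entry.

39%

Line A: pigment → XII.2; aqueous → XII.2.3; analytical-grade → XII.2.3.3. Scheduled 11%. Harrowgate agreement on XII.2.3.2: XII.2.3.3 not covered. → 11%.
Line B: pigment → XII.2; granular → XII.2.1; technical-grade → XII.2.1.1. Scheduled 5%. Caledon agreement on XII.1.3.3: XII.2.1.1 not covered. → 5%.
Line C: fertiliser → XII.3; aqueous → XII.3.1; technical-grade → XII.3.1.1. Scheduled 24%. Rothland agreement on XII.3: CTH met → 18% available; preferential 18%. → 18%.
Line D: fertiliser → XII.3; granular → XII.3.2; crude → XII.3.2.3. Scheduled 5%. No special measure applies. → 5%.
Sum: 11% + 5% + 18% + 5% = 39%.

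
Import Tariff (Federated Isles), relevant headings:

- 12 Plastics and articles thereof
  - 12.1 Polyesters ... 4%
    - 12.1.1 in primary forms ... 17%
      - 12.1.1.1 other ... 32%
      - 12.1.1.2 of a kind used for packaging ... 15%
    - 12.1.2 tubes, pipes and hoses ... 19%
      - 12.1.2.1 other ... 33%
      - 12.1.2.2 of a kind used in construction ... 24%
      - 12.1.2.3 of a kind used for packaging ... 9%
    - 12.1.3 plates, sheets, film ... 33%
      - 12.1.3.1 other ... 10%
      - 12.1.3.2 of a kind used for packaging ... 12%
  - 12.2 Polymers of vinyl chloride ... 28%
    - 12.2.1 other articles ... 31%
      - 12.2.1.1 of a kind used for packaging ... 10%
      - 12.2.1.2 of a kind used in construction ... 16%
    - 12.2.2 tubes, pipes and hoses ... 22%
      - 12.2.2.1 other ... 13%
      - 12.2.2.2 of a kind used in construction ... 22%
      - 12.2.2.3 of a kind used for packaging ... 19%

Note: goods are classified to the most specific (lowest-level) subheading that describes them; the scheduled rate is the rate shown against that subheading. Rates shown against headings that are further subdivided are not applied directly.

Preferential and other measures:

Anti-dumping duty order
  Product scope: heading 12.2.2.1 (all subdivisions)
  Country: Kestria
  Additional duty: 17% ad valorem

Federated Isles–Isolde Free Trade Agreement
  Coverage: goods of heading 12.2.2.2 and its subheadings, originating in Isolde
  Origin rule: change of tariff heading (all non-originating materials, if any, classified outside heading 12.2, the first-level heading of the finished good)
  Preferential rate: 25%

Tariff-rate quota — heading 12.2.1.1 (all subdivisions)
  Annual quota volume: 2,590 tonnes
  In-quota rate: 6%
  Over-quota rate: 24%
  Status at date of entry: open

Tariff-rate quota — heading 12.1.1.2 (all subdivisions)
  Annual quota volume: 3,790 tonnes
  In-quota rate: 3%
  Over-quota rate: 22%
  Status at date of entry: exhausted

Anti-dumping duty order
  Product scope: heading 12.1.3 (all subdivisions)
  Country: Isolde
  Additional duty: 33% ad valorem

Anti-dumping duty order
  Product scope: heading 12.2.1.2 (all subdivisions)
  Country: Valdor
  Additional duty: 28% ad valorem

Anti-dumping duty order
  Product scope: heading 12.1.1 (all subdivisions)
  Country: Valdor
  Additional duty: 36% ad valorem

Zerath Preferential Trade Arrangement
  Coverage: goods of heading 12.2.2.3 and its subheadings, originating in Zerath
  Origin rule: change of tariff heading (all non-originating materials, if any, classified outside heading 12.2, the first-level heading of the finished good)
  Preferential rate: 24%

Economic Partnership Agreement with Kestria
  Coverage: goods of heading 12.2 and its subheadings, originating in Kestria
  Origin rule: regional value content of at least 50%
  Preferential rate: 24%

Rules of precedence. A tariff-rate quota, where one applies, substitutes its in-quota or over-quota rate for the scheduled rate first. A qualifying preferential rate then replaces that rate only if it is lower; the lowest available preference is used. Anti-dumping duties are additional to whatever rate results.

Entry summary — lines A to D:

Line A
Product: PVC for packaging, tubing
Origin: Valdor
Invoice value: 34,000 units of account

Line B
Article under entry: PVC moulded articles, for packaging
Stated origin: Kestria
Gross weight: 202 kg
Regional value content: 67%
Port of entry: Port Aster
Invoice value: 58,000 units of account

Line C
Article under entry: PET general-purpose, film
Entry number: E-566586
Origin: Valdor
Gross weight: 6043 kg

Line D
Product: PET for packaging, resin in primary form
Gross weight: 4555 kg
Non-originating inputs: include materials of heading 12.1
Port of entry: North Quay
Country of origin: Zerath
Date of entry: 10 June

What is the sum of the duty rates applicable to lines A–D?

Line A: PVC → 12.2; tubing → 12.2.2; for packaging → 12.2.2.3. Scheduled 19%. No special measure applies. → 19%.
Line B: PVC → 12.2; moulded articles → 12.2.1; for packaging → 12.2.1.1. Scheduled 10%. quota on 12.2.1.1 open → in-quota 6%; Kestria agreement on 12.2: RVC ≥ 50% → 24% available; preference 24% not lower than 6% → no reduction. → 6%.
Line C: PET → 12.1; film → 12.1.3; general-purpose → 12.1.3.1. Scheduled 10%. No special measure applies. → 10%.
Line D: PET → 12.1; resin in primary form → 12.1.1; for packaging → 12.1.1.2. Scheduled 15%. quota on 12.1.1.2 exhausted → over-quota 22%; Zerath agreement on 12.2.2.3: 12.1.1.2 not covered. → 22%.
Sum: 19% + 6% + 10% + 22% = 57%.

57%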